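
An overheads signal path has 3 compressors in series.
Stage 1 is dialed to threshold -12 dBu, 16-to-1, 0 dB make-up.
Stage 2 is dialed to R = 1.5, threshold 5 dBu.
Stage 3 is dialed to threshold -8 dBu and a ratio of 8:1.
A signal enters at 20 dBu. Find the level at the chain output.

Stage 1: overshoot 32 dB → 32/16 = 2 dB → -10 dBu.
Stage 2: below threshold (-10 ≤ 5); passes unchanged; output -10 dBu.
Stage 3: -10 dBu ≤ -8 dBu, so stage 3 doesn't engage; output -10 dBu.

-10 dBu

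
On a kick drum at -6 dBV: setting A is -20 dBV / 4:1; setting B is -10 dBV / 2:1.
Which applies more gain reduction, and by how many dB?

A, by 8.5 dB

A: GR = 14 − 14/4 = 10.5 dB.
B: GR = 4 − 4/2 = 2 dB.
Difference: 8.5 dB in favour of A.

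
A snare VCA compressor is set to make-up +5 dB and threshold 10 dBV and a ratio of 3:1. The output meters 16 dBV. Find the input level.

13 dBV

Remove make-up: 16 − 5 = 11 dBV.
That's 1 dB above the 10 dBV threshold.
Before 3:1 compression the overshoot was 1 × 3 = 3 dB, so input = 10 + 3 = 13 dBV.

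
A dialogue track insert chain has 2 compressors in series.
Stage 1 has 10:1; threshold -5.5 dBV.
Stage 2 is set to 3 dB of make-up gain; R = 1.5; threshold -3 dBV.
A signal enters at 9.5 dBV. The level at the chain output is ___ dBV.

-1 dBV

Stage 1: 15 dB above -5.5 dBV, reduced 10:1 to 1.5 dB above → -4 dBV.
Stage 2: below threshold (-4 ≤ -3); passes unchanged; make-up brings it to -1 dBV.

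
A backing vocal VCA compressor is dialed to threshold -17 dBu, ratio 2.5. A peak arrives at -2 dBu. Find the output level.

-11 dBu

The input is 15 dB above the -17 dBu threshold.
2.5:1 compression reduces that to 15/2.5 = 6 dB over.
So the level is -17 + 6 = -11 dBu.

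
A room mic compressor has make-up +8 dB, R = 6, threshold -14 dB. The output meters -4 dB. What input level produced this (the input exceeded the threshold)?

-2 dB

Remove make-up: -4 − 8 = -12 dB.
That's 2 dB above the -14 dB threshold.
Undo the ratio: input overshoot = 2 × 6 = 12 dB, giving input = -2 dB.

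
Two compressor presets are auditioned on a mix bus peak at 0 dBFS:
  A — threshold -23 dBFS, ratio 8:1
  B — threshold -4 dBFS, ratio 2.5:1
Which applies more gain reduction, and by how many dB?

A, by 17.725 dB

A: GR = 23 − 23/8 = 20.125 dB.
B: GR = 4 − 4/2.5 = 2.4 dB.
Difference: 17.725 dB in favour of A.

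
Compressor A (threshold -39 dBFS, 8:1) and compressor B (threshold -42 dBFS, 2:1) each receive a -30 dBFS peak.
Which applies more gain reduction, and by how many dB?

A: overshoot 9 dB → output overshoot 1.125 dB → GR 7.875 dB.
B: overshoot 12 dB → output overshoot 6 dB → GR 6 dB.
A reduces 1.875 dB more.

A, by 1.875 dB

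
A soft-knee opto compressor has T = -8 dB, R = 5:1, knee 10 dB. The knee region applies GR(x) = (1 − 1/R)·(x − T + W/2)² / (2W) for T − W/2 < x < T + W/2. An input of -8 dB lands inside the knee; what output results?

-9 dB

x − T + W/2 = -8 − (-8) + 5 = 5.
GR = (1 − 1/5) × 5² / 20 = 0.8 × 25 / 20 = 1 dB.
Output = -8 − 1 = -9 dB.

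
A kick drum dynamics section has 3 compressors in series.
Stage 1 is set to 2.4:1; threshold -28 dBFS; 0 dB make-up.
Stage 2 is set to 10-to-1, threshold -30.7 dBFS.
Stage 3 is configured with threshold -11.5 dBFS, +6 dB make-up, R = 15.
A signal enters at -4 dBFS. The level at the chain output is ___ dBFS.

Stage 1: -4 dBFS is 24 dB over -28 dBFS; at 2.4:1 that becomes 10 dB over, giving -18 dBFS.
Stage 2: -18 dBFS is 12.7 dB over -30.7 dBFS; at 10:1 that becomes 1.27 dB over, giving -29.43 dBFS.
Stage 3: below threshold (-29.43 ≤ -11.5); passes unchanged; make-up brings it to -23.43 dBFS.

-23.43 dBFS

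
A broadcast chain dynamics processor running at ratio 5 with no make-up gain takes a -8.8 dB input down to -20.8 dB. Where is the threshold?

-23.8 dB

Input is 15 dB above T (since output overshoot × R = input overshoot: (-20.8 − T)·5 = -8.8 − T gives T = -23.8 dB).
Check: -23.8 + (-8.8 − (-23.8))/5 = -23.8 + 3 = -20.8 dB. ✓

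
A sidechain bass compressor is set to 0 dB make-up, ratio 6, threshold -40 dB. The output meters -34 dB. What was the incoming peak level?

-4 dB

Post-compression overshoot = -34 − (-40) = 6 dB.
Before 6:1 compression the overshoot was 6 × 6 = 36 dB, so input = -40 + 36 = -4 dB.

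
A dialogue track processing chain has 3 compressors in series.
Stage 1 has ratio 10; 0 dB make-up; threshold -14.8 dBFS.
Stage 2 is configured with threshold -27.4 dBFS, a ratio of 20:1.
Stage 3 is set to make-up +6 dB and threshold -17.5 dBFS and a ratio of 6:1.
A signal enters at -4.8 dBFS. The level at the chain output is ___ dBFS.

Stage 1: -4.8 dBFS is 10 dB over -14.8 dBFS; at 10:1 that becomes 1 dB over, giving -13.8 dBFS.
Stage 2: overshoot 13.6 dB → 13.6/20 = 0.68 dB → -26.72 dBFS.
Stage 3: below threshold (-26.72 ≤ -17.5); passes unchanged; make-up brings it to -20.72 dBFS.

-20.72 dBFS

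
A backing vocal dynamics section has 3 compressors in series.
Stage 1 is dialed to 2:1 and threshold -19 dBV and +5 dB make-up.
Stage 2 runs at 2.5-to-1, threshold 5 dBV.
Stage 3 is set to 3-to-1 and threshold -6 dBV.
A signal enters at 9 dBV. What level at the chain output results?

-4 dBV

Stage 1: 28 dB above -19 dBV, reduced 2:1 to 14 dB above → -5 dBV; +5 dB make-up → 0 dBV.
Stage 2: 0 dBV ≤ 5 dBV, so stage 2 doesn't engage; output 0 dBV.
Stage 3: overshoot 6 dB → 6/3 = 2 dB → -4 dBV.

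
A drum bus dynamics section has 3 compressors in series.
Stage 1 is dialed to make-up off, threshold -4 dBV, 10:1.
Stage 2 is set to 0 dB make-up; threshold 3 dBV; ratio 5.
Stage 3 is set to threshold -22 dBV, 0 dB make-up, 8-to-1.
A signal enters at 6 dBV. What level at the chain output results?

-19.625 dBV

Stage 1: overshoot 10 dB → 10/10 = 1 dB → -3 dBV.
Stage 2: -3 dBV is at or below the 3 dBV threshold — no compression; output -3 dBV.
Stage 3: overshoot 19 dB → 19/8 = 2.375 dB → -19.625 dBV.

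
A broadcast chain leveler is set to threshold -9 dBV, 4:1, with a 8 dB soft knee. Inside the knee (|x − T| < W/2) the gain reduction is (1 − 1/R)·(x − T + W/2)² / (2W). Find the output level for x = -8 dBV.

-9.171875 dBV

x − T + W/2 = -8 − (-9) + 4 = 5.
GR = (1 − 1/4) × 5² / 16 = 0.75 × 25 / 16 = 1.171875 dB.
Output = -8 − 1.171875 = -9.171875 dBV.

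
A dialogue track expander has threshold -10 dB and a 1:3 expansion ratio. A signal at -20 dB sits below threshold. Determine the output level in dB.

Below threshold, a 1:3 expander applies gain = (3−1)×(T − x) of attenuation.
(3−1) × 10 = 20 dB, so output = -20 − 20 = -40 dB.

-40 dB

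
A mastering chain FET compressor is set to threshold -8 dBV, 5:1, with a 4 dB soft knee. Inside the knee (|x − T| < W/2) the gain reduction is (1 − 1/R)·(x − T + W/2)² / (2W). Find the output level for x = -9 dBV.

-9.1 dBV

x − T + W/2 = -9 − (-8) + 2 = 1.
GR = (1 − 1/5) × 1² / 8 = 0.8 × 1 / 8 = 0.1 dB.
Output = -9 − 0.1 = -9.1 dBV.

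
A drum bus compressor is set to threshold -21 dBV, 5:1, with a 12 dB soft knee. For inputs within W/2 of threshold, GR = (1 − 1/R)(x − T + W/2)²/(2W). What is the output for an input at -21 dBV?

x − T + W/2 = -21 − (-21) + 6 = 6.
GR = (1 − 1/5) × 6² / 24 = 0.8 × 36 / 24 = 1.2 dB.
Output = -21 − 1.2 = -22.2 dBV.

-22.2 dBV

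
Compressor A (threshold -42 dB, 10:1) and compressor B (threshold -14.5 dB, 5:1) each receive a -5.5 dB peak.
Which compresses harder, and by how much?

A, by 25.65 dB

A: GR = 36.5 − 36.5/10 = 32.85 dB.
B: GR = 9 − 9/5 = 7.2 dB.
Difference: 25.65 dB in favour of A.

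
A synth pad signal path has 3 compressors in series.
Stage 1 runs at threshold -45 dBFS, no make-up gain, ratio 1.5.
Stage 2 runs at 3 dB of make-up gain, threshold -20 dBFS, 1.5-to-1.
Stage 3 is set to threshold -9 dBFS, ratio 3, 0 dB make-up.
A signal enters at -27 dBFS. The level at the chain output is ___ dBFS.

-30 dBFS

Stage 1: 18 dB above -45 dBFS, reduced 1.5:1 to 12 dB above → -33 dBFS.
Stage 2: -33 dBFS is at or below the -20 dBFS threshold — no compression; make-up brings it to -30 dBFS.
Stage 3: -30 dBFS is at or below the -9 dBFS threshold — no compression; output -30 dBFS.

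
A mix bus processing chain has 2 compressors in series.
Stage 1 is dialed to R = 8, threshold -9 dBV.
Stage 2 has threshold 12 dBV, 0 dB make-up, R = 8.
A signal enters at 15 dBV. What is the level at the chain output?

-6 dBV

Stage 1: overshoot 24 dB → 24/8 = 3 dB → -6 dBV.
Stage 2: below threshold (-6 ≤ 12); passes unchanged; output -6 dBV.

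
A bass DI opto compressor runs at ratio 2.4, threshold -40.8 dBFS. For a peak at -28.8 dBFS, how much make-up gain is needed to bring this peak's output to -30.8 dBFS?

5 dB

The peak compresses to -40.8 + 12/2.4 = -35.8 dBFS.
To reach -30.8 dBFS requires -30.8 − (-35.8) = 5 dB of make-up.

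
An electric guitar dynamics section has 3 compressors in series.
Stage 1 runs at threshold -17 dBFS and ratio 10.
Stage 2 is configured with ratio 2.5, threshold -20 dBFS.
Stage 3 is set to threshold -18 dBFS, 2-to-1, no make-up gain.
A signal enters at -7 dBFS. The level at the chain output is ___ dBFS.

-18.4 dBFS

Stage 1: 10 dB above -17 dBFS, reduced 10:1 to 1 dB above → -16 dBFS.
Stage 2: overshoot 4 dB → 4/2.5 = 1.6 dB → -18.4 dBFS.
Stage 3: -18.4 dBFS is at or below the -18 dBFS threshold — no compression; output -18.4 dBFS.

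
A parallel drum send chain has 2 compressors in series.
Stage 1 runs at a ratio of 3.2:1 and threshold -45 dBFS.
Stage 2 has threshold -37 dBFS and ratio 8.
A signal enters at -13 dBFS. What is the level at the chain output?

-36.75 dBFS

Stage 1: 32 dB above -45 dBFS, reduced 3.2:1 to 10 dB above → -35 dBFS.
Stage 2: -35 dBFS is 2 dB over -37 dBFS; at 8:1 that becomes 0.25 dB over, giving -36.75 dBFS.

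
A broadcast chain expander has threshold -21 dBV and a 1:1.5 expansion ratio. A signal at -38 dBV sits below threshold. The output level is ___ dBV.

-46.5 dBV

Below threshold, a 1:1.5 expander applies gain = (1.5−1)×(T − x) of attenuation.
(1.5−1) × 17 = 8.5 dB, so output = -38 − 8.5 = -46.5 dBV.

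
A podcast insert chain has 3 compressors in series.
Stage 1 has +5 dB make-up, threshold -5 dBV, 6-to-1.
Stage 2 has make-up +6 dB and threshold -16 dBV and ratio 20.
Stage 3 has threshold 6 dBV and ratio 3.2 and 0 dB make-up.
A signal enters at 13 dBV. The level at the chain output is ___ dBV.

-9.05 dBV

Stage 1: 13 dBV is 18 dB over -5 dBV; at 6:1 that becomes 3 dB over, giving -2 dBV; +5 dB make-up → 3 dBV.
Stage 2: 3 dBV is 19 dB over -16 dBV; at 20:1 that becomes 0.95 dB over, giving -15.05 dBV; +6 dB make-up → -9.05 dBV.
Stage 3: below threshold (-9.05 ≤ 6); passes unchanged; output -9.05 dBV.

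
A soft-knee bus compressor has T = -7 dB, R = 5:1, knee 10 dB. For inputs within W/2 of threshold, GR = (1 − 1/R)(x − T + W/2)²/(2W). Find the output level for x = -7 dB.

x − T + W/2 = -7 − (-7) + 5 = 5.
GR = (1 − 1/5) × 5² / 20 = 0.8 × 25 / 20 = 1 dB.
Output = -7 − 1 = -8 dB.

-8 dB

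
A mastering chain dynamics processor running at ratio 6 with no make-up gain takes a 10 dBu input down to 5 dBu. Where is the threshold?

Input is 6 dB above T (since output overshoot × R = input overshoot: (5 − T)·6 = 10 − T gives T = 4 dBu).
Check: 4 + (10 − 4)/6 = 4 + 1 = 5 dBu. ✓

4 dBu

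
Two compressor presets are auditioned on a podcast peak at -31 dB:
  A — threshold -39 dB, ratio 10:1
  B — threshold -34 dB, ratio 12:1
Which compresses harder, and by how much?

A: GR = 8 − 8/10 = 7.2 dB.
B: GR = 3 − 3/12 = 2.75 dB.
A applies 4.45 dB more gain reduction.

A, by 4.45 dB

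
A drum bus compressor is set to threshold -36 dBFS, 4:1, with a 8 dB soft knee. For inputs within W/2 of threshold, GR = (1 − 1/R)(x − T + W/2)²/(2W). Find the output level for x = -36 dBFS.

x − T + W/2 = -36 − (-36) + 4 = 4.
GR = (1 − 1/4) × 4² / 16 = 0.75 × 16 / 16 = 0.75 dB.
Output = -36 − 0.75 = -36.75 dBFS.

-36.75 dBFS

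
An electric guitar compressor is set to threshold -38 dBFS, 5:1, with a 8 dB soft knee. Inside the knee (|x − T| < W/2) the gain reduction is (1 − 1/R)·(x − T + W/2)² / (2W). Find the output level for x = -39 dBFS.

x − T + W/2 = -39 − (-38) + 4 = 3.
GR = (1 − 1/5) × 3² / 16 = 0.8 × 9 / 16 = 0.45 dB.
Output = -39 − 0.45 = -39.45 dBFS.

-39.45 dBFS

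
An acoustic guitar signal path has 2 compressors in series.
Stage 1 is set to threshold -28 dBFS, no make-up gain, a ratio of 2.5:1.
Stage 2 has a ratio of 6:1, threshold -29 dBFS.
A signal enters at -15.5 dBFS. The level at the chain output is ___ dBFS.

Stage 1: -15.5 dBFS is 12.5 dB over -28 dBFS; at 2.5:1 that becomes 5 dB over, giving -23 dBFS.
Stage 2: 6 dB above -29 dBFS, reduced 6:1 to 1 dB above → -28 dBFS.

-28 dBFS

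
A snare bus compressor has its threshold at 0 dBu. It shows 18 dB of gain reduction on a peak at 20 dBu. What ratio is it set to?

Input overshoot = 20 − 0 = 20 dB.
Output overshoot = 20 − 18 = 2 dB.
Ratio = input overshoot / output overshoot = 20 / 2 = 10.

10:1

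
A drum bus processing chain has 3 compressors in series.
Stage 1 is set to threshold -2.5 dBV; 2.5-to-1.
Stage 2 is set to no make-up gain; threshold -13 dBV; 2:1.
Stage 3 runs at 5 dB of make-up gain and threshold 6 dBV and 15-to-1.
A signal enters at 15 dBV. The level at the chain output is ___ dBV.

0.75 dBV

Stage 1: 17.5 dB above -2.5 dBV, reduced 2.5:1 to 7 dB above → 4.5 dBV.
Stage 2: 4.5 dBV is 17.5 dB over -13 dBV; at 2:1 that becomes 8.75 dB over, giving -4.25 dBV.
Stage 3: -4.25 dBV is at or below the 6 dBV threshold — no compression; make-up brings it to 0.75 dBV.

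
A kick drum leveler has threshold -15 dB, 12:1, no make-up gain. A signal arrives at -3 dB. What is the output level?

-14 dB

The input is 12 dB above the -15 dB threshold.
The 12 dB excess becomes 1 dB after 12:1 reduction.
That puts the output at -14 dB.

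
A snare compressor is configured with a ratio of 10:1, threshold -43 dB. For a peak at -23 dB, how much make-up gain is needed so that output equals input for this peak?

18 dB

Overshoot 20 dB → 20/10 = 2 dB after compression, so the compressed level is -43 + 2 = -41 dB.
Make-up = target − compressed = -23 − (-41) = 18 dB.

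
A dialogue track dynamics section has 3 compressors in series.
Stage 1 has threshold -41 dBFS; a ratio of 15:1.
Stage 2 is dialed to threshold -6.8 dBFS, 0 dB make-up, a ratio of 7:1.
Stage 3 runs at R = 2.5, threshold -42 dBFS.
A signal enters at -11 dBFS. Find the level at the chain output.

Stage 1: -11 dBFS is 30 dB over -41 dBFS; at 15:1 that becomes 2 dB over, giving -39 dBFS.
Stage 2: -39 dBFS ≤ -6.8 dBFS, so stage 2 doesn't engage; output -39 dBFS.
Stage 3: -39 dBFS is 3 dB over -42 dBFS; at 2.5:1 that becomes 1.2 dB over, giving -40.8 dBFS.

-40.8 dBFS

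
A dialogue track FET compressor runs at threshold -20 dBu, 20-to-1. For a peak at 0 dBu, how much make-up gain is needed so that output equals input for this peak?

Without make-up, output = threshold + overshoot/20 = -20 + 1 = -19 dBu.
Gap to target: 19 dB.

19 dB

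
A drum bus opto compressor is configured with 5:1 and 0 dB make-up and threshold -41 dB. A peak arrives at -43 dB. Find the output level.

-43 dB is 2 dB below the -41 dB threshold, so no gain reduction is applied.
Output = input = -43 dB.

-43 dB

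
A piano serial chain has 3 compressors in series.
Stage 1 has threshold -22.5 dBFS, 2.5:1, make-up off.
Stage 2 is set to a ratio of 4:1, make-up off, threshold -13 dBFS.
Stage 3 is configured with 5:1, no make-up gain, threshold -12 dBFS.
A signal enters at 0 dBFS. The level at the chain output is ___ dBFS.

Stage 1: 0 dBFS is 22.5 dB over -22.5 dBFS; at 2.5:1 that becomes 9 dB over, giving -13.5 dBFS.
Stage 2: -13.5 dBFS ≤ -13 dBFS, so stage 2 doesn't engage; output -13.5 dBFS.
Stage 3: -13.5 dBFS is at or below the -12 dBFS threshold — no compression; output -13.5 dBFS.

-13.5 dBFS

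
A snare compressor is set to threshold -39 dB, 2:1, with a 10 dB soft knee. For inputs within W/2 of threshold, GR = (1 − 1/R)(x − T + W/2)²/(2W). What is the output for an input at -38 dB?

x − T + W/2 = -38 − (-39) + 5 = 6.
GR = (1 − 1/2) × 6² / 20 = 0.5 × 36 / 20 = 0.9 dB.
Output = -38 − 0.9 = -38.9 dB.

-38.9 dB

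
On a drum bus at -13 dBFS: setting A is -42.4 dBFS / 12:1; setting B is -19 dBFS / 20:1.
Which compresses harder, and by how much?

A: 29.4 dB over, compressed to 2.45 dB over, so 26.95 dB of GR.
B: 6 dB over, compressed to 0.3 dB over, so 5.7 dB of GR.
A reduces 21.25 dB more.

A, by 21.25 dB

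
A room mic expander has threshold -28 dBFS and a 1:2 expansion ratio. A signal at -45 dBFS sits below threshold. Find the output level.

-62 dBFS

Undershoot = (-28) − (-45) = 17 dB.
At 1:2, that expands to 34 dB under threshold.
Output = -28 − 34 = -62 dBFS.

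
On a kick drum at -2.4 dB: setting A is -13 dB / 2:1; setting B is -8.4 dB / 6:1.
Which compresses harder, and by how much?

A: GR = 10.6 − 10.6/2 = 5.3 dB.
B: GR = 6 − 6/6 = 5 dB.
A reduces 0.3 dB more.

A, by 0.3 dB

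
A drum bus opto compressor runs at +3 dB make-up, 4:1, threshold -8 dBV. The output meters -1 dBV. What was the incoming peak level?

8 dBV

Before make-up, the level was -1 − 3 = -4 dBV.
That's 4 dB above the -8 dBV threshold.
Before 4:1 compression the overshoot was 4 × 4 = 16 dB, so input = -8 + 16 = 8 dBV.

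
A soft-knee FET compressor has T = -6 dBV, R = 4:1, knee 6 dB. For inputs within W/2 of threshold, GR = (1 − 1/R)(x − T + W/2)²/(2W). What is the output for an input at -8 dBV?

-8.0625 dBV

x − T + W/2 = -8 − (-6) + 3 = 1.
GR = (1 − 1/4) × 1² / 12 = 0.75 × 1 / 12 = 0.0625 dB.
Output = -8 − 0.0625 = -8.0625 dBV.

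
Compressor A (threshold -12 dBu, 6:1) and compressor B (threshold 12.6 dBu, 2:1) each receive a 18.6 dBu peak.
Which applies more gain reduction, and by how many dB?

A: 30.6 dB over, compressed to 5.1 dB over, so 25.5 dB of GR.
B: 6 dB over, compressed to 3 dB over, so 3 dB of GR.
Difference: 22.5 dB in favour of A.

A, by 22.5 dB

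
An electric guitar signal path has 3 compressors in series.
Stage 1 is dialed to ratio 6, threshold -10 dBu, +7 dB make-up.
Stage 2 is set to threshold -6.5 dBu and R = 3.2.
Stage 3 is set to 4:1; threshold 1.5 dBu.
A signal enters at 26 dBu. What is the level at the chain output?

-3.53125 dBu

Stage 1: 36 dB above -10 dBu, reduced 6:1 to 6 dB above → -4 dBu; +7 dB make-up → 3 dBu.
Stage 2: 9.5 dB above -6.5 dBu, reduced 3.2:1 to 2.96875 dB above → -3.53125 dBu.
Stage 3: below threshold (-3.53125 ≤ 1.5); passes unchanged; output -3.53125 dBu.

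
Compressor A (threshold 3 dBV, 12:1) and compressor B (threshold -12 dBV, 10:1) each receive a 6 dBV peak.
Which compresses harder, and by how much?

A: GR = 3 − 3/12 = 2.75 dB.
B: GR = 18 − 18/10 = 16.2 dB.
B applies 13.45 dB more gain reduction.

B, by 13.45 dB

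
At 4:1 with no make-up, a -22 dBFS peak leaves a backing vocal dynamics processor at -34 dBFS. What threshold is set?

Let T be the threshold. Output overshoot = (input overshoot)/R, so -34 − T = (-22 − T)/4.
4·(-34 − T) = -22 − T → 3·T = -136 − (-22) = -114.
T = -114/3 = -38 dBFS.

-38 dBFS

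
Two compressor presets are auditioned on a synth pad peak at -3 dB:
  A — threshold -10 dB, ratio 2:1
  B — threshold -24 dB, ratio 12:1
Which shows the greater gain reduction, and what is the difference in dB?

B, by 15.75 dB

A: overshoot 7 dB → output overshoot 3.5 dB → GR 3.5 dB.
B: overshoot 21 dB → output overshoot 1.75 dB → GR 19.25 dB.
B reduces 15.75 dB more.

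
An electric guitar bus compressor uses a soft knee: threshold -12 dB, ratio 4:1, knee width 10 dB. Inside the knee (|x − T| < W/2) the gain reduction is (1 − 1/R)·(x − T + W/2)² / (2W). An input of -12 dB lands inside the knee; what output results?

-12.9375 dB

x − T + W/2 = -12 − (-12) + 5 = 5.
GR = (1 − 1/4) × 5² / 20 = 0.75 × 25 / 20 = 0.9375 dB.
Output = -12 − 0.9375 = -12.9375 dB.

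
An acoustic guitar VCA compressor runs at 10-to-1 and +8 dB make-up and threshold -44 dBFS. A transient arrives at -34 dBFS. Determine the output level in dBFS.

-35 dBFS

The input is 10 dB above the -44 dBFS threshold.
At 10:1 the overshoot is divided by 10, leaving 1 dB above threshold.
That puts the output at -43 dBFS; make-up adds 8 dB, giving -35 dBFS.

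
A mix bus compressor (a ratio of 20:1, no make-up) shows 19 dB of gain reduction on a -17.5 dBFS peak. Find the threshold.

-37.5 dBFS

Gain reduction = -17.5 − (-36.5) = 19 dB; output overshoot = GR / (R − 1) = 19 / 19 = 1 dB.
Threshold = output − output overshoot = -36.5 − 1 = -37.5 dBFS.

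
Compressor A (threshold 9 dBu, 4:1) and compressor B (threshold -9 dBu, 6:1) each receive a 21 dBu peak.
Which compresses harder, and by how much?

B, by 16 dB

A: GR = 12 − 12/4 = 9 dB.
B: GR = 30 − 30/6 = 25 dB.
Difference: 16 dB in favour of B.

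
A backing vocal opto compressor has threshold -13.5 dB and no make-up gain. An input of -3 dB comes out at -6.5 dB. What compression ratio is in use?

1.5:1

Input overshoot = -3 − (-13.5) = 10.5 dB; output overshoot = -6.5 − (-13.5) = 7 dB.
Ratio = 10.5 / 7 = 1.5.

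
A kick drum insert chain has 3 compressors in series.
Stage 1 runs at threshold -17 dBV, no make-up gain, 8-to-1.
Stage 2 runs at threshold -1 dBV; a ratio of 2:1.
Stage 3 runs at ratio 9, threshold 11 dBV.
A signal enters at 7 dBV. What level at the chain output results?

Stage 1: overshoot 24 dB → 24/8 = 3 dB → -14 dBV.
Stage 2: below threshold (-14 ≤ -1); passes unchanged; output -14 dBV.
Stage 3: -14 dBV ≤ 11 dBV, so stage 3 doesn't engage; output -14 dBV.

-14 dBV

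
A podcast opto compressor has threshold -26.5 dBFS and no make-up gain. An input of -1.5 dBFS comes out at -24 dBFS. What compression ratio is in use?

Input overshoot = -1.5 − (-26.5) = 25 dB; output overshoot = -24 − (-26.5) = 2.5 dB.
Ratio = 25 / 2.5 = 10.

10:1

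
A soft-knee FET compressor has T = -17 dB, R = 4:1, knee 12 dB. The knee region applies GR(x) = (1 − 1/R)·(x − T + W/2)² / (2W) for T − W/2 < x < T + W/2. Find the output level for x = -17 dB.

x − T + W/2 = -17 − (-17) + 6 = 6.
GR = (1 − 1/4) × 6² / 24 = 0.75 × 36 / 24 = 1.125 dB.
Output = -17 − 1.125 = -18.125 dB.

-18.125 dB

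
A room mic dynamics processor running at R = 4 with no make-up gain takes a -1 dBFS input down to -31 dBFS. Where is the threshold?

Let T be the threshold. Output overshoot = (input overshoot)/R, so -31 − T = (-1 − T)/4.
4·(-31 − T) = -1 − T → 3·T = -124 − (-1) = -123.
T = -123/3 = -41 dBFS.

-41 dBFS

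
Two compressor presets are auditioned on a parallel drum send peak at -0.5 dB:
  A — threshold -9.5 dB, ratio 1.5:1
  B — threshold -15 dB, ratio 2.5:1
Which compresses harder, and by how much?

A: GR = 9 − 9/1.5 = 3 dB.
B: GR = 14.5 − 14.5/2.5 = 8.7 dB.
B reduces 5.7 dB more.

B, by 5.7 dB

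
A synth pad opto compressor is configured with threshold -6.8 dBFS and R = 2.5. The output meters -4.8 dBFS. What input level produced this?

-1.8 dBFS

Post-compression overshoot = -4.8 − (-6.8) = 2 dB.
Input overshoot = R × output overshoot = 5 dB → input = -6.8 + 5 = -1.8 dBFS.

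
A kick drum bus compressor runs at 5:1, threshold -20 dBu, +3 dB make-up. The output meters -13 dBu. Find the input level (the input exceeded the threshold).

Stripping the +3 dB make-up gives -16 dBu at the gain stage.
Post-compression overshoot = -16 − (-20) = 4 dB.
Undo the ratio: input overshoot = 4 × 5 = 20 dB, giving input = 0 dBu.

0 dBu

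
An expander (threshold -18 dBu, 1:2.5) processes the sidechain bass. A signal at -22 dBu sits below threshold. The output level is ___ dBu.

-28 dBu

Undershoot = (-18) − (-22) = 4 dB.
At 1:2.5, that expands to 10 dB under threshold.
Output = -18 − 10 = -28 dBu.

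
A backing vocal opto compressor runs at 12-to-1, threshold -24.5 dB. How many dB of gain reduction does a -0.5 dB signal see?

22 dB

-0.5 dB exceeds the threshold by 24 dB.
At 12:1, output sits 24/12 = 2 dB above threshold.
So the signal is attenuated by 24 − 2 = 22 dB.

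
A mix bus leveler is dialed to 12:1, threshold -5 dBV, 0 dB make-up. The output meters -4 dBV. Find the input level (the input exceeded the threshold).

7 dBV

Post-compression overshoot = -4 − (-5) = 1 dB.
Undo the ratio: input overshoot = 1 × 12 = 12 dB, giving input = 7 dBV.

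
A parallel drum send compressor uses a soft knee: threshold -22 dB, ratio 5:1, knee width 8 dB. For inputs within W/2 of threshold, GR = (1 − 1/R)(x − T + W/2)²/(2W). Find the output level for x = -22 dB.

x − T + W/2 = -22 − (-22) + 4 = 4.
GR = (1 − 1/5) × 4² / 16 = 0.8 × 16 / 16 = 0.8 dB.
Output = -22 − 0.8 = -22.8 dB.

-22.8 dB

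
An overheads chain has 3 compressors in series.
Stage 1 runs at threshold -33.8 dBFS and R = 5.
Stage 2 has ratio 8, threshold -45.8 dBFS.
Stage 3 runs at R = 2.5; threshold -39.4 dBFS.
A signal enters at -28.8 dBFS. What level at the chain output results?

-44.175 dBFS

Stage 1: 5 dB above -33.8 dBFS, reduced 5:1 to 1 dB above → -32.8 dBFS.
Stage 2: 13 dB above -45.8 dBFS, reduced 8:1 to 1.625 dB above → -44.175 dBFS.
Stage 3: -44.175 dBFS ≤ -39.4 dBFS, so stage 3 doesn't engage; output -44.175 dBFS.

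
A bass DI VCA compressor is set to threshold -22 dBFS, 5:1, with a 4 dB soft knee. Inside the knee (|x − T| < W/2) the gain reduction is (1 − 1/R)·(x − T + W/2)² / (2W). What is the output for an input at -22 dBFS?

x − T + W/2 = -22 − (-22) + 2 = 2.
GR = (1 − 1/5) × 2² / 8 = 0.8 × 4 / 8 = 0.4 dB.
Output = -22 − 0.4 = -22.4 dBFS.

-22.4 dBFS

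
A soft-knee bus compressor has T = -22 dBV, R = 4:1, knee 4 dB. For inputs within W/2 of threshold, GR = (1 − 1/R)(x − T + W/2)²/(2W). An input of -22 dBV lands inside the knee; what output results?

-22.375 dBV

x − T + W/2 = -22 − (-22) + 2 = 2.
GR = (1 − 1/4) × 2² / 8 = 0.75 × 4 / 8 = 0.375 dB.
Output = -22 − 0.375 = -22.375 dBV.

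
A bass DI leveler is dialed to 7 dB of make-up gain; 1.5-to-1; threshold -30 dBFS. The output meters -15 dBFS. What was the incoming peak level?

-18 dBFS

Remove make-up: -15 − 7 = -22 dBFS.
Post-compression overshoot = -22 − (-30) = 8 dB.
Undo the ratio: input overshoot = 8 × 1.5 = 12 dB, giving input = -18 dBFS.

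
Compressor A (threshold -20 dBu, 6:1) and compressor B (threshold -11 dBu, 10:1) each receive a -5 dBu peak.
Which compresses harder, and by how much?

A: 15 dB over, compressed to 2.5 dB over, so 12.5 dB of GR.
B: 6 dB over, compressed to 0.6 dB over, so 5.4 dB of GR.
A applies 7.1 dB more gain reduction.

A, by 7.1 dB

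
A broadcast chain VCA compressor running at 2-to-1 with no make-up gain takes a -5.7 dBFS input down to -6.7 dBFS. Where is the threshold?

-7.7 dBFS

Let T be the threshold. Output overshoot = (input overshoot)/R, so -6.7 − T = (-5.7 − T)/2.
2·(-6.7 − T) = -5.7 − T → 1·T = -13.4 − (-5.7) = -7.7.
T = -7.7/1 = -7.7 dBFS.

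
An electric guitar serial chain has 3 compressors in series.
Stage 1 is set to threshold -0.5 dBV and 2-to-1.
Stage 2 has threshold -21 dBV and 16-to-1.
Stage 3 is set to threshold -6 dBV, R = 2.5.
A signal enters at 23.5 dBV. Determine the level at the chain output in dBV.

Stage 1: overshoot 24 dB → 24/2 = 12 dB → 11.5 dBV.
Stage 2: 32.5 dB above -21 dBV, reduced 16:1 to 2.03125 dB above → -18.96875 dBV.
Stage 3: -18.96875 dBV is at or below the -6 dBV threshold — no compression; output -18.96875 dBV.

-18.96875 dBV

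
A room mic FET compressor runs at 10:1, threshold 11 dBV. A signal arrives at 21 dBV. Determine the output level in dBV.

12 dBV

Overshoot: 21 − 11 = 10 dB.
At 10:1 the overshoot is divided by 10, leaving 1 dB above threshold.
That puts the output at 12 dBV.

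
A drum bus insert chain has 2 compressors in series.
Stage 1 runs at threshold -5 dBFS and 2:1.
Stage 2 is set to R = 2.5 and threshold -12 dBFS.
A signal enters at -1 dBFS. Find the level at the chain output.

-8.4 dBFS

Stage 1: 4 dB above -5 dBFS, reduced 2:1 to 2 dB above → -3 dBFS.
Stage 2: overshoot 9 dB → 9/2.5 = 3.6 dB → -8.4 dBFS.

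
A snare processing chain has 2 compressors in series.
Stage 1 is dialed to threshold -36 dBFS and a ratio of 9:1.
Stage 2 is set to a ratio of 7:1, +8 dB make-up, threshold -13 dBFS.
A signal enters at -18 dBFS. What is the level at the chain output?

Stage 1: -18 dBFS is 18 dB over -36 dBFS; at 9:1 that becomes 2 dB over, giving -34 dBFS.
Stage 2: -34 dBFS is at or below the -13 dBFS threshold — no compression; make-up brings it to -26 dBFS.

-26 dBFS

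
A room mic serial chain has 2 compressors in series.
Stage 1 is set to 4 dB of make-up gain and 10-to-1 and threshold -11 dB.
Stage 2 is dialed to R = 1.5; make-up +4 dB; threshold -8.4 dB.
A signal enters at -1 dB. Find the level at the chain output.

Stage 1: 10 dB above -11 dB, reduced 10:1 to 1 dB above → -10 dB; +4 dB make-up → -6 dB.
Stage 2: -6 dB is 2.4 dB over -8.4 dB; at 1.5:1 that becomes 1.6 dB over, giving -6.8 dB; +4 dB make-up → -2.8 dB.

-2.8 dB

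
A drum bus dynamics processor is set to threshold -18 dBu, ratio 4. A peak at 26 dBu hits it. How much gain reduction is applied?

Overshoot = 26 − (-18) = 44 dB.
At 4:1, output sits 44/4 = 11 dB above threshold.
GR = overshoot in − overshoot out = 44 − 11 = 33 dB.

33 dB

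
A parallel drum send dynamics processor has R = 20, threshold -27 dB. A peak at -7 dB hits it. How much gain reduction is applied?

The signal is 20 dB above threshold.
After 20:1 compression the overshoot becomes 20/20 = 1 dB.
GR = overshoot in − overshoot out = 20 − 1 = 19 dB.

19 dB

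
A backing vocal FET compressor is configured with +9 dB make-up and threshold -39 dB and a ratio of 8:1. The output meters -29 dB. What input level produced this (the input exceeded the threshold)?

-31 dB

Stripping the +9 dB make-up gives -38 dB at the gain stage.
Post-compression overshoot = -38 − (-39) = 1 dB.
Input overshoot = R × output overshoot = 8 dB → input = -39 + 8 = -31 dB.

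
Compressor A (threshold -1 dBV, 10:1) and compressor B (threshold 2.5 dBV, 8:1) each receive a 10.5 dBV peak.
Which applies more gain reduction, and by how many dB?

A, by 3.35 dB

A: GR = 11.5 − 11.5/10 = 10.35 dB.
B: GR = 8 − 8/8 = 7 dB.
A reduces 3.35 dB more.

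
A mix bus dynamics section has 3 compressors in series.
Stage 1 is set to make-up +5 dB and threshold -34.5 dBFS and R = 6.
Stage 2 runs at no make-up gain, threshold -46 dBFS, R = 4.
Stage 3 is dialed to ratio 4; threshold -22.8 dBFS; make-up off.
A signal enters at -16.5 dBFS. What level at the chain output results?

Stage 1: overshoot 18 dB → 18/6 = 3 dB → -31.5 dBFS; +5 dB make-up → -26.5 dBFS.
Stage 2: overshoot 19.5 dB → 19.5/4 = 4.875 dB → -41.125 dBFS.
Stage 3: -41.125 dBFS ≤ -22.8 dBFS, so stage 3 doesn't engage; output -41.125 dBFS.

-41.125 dBFS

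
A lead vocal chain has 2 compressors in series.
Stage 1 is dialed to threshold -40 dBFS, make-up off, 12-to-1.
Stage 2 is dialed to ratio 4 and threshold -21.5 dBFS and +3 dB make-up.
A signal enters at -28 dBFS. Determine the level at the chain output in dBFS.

Stage 1: 12 dB above -40 dBFS, reduced 12:1 to 1 dB above → -39 dBFS.
Stage 2: -39 dBFS is at or below the -21.5 dBFS threshold — no compression; make-up brings it to -36 dBFS.

-36 dBFS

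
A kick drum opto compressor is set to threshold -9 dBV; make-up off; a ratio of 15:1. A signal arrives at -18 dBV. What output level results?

-18 dBV

-18 dBV is 9 dB below the -9 dBV threshold, so no gain reduction is applied.
Output = input = -18 dBV.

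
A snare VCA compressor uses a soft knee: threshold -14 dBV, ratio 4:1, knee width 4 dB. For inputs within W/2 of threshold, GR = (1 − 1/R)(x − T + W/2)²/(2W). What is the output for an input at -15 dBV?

x − T + W/2 = -15 − (-14) + 2 = 1.
GR = (1 − 1/4) × 1² / 8 = 0.75 × 1 / 8 = 0.09375 dB.
Output = -15 − 0.09375 = -15.09375 dBV.

-15.09375 dBV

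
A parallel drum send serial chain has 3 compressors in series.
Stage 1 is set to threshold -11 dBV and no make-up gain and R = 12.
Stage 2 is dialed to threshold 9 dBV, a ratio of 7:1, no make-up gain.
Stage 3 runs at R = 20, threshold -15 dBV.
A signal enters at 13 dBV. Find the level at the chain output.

-14.7 dBV

Stage 1: overshoot 24 dB → 24/12 = 2 dB → -9 dBV.
Stage 2: below threshold (-9 ≤ 9); passes unchanged; output -9 dBV.
Stage 3: 6 dB above -15 dBV, reduced 20:1 to 0.3 dB above → -14.7 dBV.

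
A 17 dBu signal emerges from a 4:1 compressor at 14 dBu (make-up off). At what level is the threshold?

13 dBu

Input is 4 dB above T (since output overshoot × R = input overshoot: (14 − T)·4 = 17 − T gives T = 13 dBu).
Check: 13 + (17 − 13)/4 = 13 + 1 = 14 dBu. ✓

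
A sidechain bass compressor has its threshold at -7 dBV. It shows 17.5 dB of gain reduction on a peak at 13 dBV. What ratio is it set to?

8:1

Input overshoot = 13 − (-7) = 20 dB.
Output overshoot = 20 − 17.5 = 2.5 dB.
Ratio = input overshoot / output overshoot = 20 / 2.5 = 8.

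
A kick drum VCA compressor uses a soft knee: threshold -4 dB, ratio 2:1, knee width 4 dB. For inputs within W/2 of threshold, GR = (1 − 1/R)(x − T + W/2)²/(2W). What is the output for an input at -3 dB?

-3.5625 dB

x − T + W/2 = -3 − (-4) + 2 = 3.
GR = (1 − 1/2) × 3² / 8 = 0.5 × 9 / 8 = 0.5625 dB.
Output = -3 − 0.5625 = -3.5625 dB.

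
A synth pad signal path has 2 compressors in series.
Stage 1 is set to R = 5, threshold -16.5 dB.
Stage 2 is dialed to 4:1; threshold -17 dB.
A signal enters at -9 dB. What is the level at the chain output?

-16.5 dB

Stage 1: overshoot 7.5 dB → 7.5/5 = 1.5 dB → -15 dB.
Stage 2: overshoot 2 dB → 2/4 = 0.5 dB → -16.5 dB.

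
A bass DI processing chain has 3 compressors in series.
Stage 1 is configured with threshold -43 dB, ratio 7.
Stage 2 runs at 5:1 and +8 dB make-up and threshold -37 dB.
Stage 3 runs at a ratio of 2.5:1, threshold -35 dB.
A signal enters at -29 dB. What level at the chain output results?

Stage 1: overshoot 14 dB → 14/7 = 2 dB → -41 dB.
Stage 2: below threshold (-41 ≤ -37); passes unchanged; make-up brings it to -33 dB.
Stage 3: overshoot 2 dB → 2/2.5 = 0.8 dB → -34.2 dB.

-34.2 dB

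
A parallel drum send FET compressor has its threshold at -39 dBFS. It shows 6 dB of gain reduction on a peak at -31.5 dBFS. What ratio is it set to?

5:1

Input overshoot = -31.5 − (-39) = 7.5 dB.
Output overshoot = 7.5 − 6 = 1.5 dB.
Ratio = input overshoot / output overshoot = 7.5 / 1.5 = 5.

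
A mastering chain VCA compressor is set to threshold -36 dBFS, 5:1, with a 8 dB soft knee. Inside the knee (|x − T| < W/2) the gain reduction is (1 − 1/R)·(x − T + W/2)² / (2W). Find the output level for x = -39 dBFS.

x − T + W/2 = -39 − (-36) + 4 = 1.
GR = (1 − 1/5) × 1² / 16 = 0.8 × 1 / 16 = 0.05 dB.
Output = -39 − 0.05 = -39.05 dBFS.

-39.05 dBFS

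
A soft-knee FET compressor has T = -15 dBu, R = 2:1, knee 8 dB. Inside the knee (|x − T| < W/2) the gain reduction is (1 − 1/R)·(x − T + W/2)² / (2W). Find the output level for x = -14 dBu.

-14.78125 dBu

x − T + W/2 = -14 − (-15) + 4 = 5.
GR = (1 − 1/2) × 5² / 16 = 0.5 × 25 / 16 = 0.78125 dB.
Output = -14 − 0.78125 = -14.78125 dBu.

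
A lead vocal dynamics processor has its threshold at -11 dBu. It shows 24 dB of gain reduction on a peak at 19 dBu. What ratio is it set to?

Input overshoot = 19 − (-11) = 30 dB.
Output overshoot = 30 − 24 = 6 dB.
Ratio = input overshoot / output overshoot = 30 / 6 = 5.

5:1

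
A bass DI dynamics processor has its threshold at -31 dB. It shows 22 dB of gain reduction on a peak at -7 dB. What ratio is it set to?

Input overshoot = -7 − (-31) = 24 dB.
Output overshoot = 24 − 22 = 2 dB.
Ratio = input overshoot / output overshoot = 24 / 2 = 12.

12:1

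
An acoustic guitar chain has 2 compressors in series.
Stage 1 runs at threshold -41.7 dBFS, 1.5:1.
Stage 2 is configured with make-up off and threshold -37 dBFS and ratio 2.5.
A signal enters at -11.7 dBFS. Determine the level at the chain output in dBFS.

-30.88 dBFS

Stage 1: 30 dB above -41.7 dBFS, reduced 1.5:1 to 20 dB above → -21.7 dBFS.
Stage 2: 15.3 dB above -37 dBFS, reduced 2.5:1 to 6.12 dB above → -30.88 dBFS.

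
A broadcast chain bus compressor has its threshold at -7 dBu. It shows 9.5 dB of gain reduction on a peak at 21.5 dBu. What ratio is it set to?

1.5:1

Input overshoot = 21.5 − (-7) = 28.5 dB.
Output overshoot = 28.5 − 9.5 = 19 dB.
Ratio = input overshoot / output overshoot = 28.5 / 19 = 1.5.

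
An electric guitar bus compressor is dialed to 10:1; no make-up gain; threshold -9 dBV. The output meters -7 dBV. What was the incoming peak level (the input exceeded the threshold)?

11 dBV

Post-compression overshoot = -7 − (-9) = 2 dB.
Input overshoot = R × output overshoot = 20 dB → input = -9 + 20 = 11 dBV.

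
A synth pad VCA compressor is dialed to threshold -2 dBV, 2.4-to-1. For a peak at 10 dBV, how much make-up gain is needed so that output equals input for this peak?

7 dB

Overshoot 12 dB → 12/2.4 = 5 dB after compression, so the compressed level is -2 + 5 = 3 dBV.
Make-up = target − compressed = 10 − 3 = 7 dB.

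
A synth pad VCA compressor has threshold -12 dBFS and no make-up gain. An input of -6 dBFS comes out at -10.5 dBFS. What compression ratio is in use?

4:1

Input overshoot = -6 − (-12) = 6 dB; output overshoot = -10.5 − (-12) = 1.5 dB.
Ratio = 6 / 1.5 = 4.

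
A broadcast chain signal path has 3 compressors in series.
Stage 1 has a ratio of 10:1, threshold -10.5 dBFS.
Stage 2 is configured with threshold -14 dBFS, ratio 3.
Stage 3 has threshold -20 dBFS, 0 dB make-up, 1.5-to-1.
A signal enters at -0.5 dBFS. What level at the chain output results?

-15 dBFS

Stage 1: -0.5 dBFS is 10 dB over -10.5 dBFS; at 10:1 that becomes 1 dB over, giving -9.5 dBFS.
Stage 2: overshoot 4.5 dB → 4.5/3 = 1.5 dB → -12.5 dBFS.
Stage 3: -12.5 dBFS is 7.5 dB over -20 dBFS; at 1.5:1 that becomes 5 dB over, giving -15 dBFS.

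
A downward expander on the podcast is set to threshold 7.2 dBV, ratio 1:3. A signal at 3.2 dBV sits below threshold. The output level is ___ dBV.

-4.8 dBV

The input is 4 dB below the 7.2 dBV threshold.
A 1:3 expander multiplies undershoot by 3: 4 × 3 = 12 dB below threshold.
Output = 7.2 − 12 = -4.8 dBV.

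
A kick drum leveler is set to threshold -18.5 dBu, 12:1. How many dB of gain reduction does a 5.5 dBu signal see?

22 dB

Overshoot = 5.5 − (-18.5) = 24 dB.
After 12:1 compression the overshoot becomes 24/12 = 2 dB.
Gain reduction = 24 − 2 = 22 dB.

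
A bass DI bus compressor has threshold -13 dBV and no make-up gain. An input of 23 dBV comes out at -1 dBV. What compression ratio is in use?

3:1

Input overshoot = 23 − (-13) = 36 dB; output overshoot = -1 − (-13) = 12 dB.
Ratio = 36 / 12 = 3.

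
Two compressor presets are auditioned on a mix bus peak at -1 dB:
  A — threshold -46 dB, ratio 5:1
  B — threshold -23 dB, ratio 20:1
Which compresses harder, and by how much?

A: GR = 45 − 45/5 = 36 dB.
B: GR = 22 − 22/20 = 20.9 dB.
A applies 15.1 dB more gain reduction.

A, by 15.1 dB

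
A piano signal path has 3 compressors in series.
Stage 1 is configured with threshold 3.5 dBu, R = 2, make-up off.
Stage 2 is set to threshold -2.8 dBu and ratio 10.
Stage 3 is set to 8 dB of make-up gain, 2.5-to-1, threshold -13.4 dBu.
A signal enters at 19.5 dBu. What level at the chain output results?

Stage 1: overshoot 16 dB → 16/2 = 8 dB → 11.5 dBu.
Stage 2: 11.5 dBu is 14.3 dB over -2.8 dBu; at 10:1 that becomes 1.43 dB over, giving -1.37 dBu.
Stage 3: -1.37 dBu is 12.03 dB over -13.4 dBu; at 2.5:1 that becomes 4.812 dB over, giving -8.588 dBu; +8 dB make-up → -0.588 dBu.

-0.588 dBu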